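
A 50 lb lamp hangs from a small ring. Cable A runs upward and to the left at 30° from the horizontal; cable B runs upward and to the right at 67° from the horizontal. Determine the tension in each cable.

T_A = 19.68 lb, T_B = 43.63 lb

ΣF_x = 0: −T_A·cos30° + T_B·cos67° = 0 → T_B = 2.21642·T_A.
ΣF_y = 0: T_A·sin30° + T_B·sin67° = 50.
Substitute: T_A·(0.5 + 2.21642·0.920505) = 50 → T_A = 19.6833 ≈ 19.68 lb.
Then T_B = 2.21642 × 19.6833 = 43.63 lb.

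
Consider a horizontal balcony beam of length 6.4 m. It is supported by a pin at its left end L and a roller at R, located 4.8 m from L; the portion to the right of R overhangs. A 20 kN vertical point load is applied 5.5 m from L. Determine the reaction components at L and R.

L_x = 0, L_y = -2.917 kN, R_y = 22.92 kN

Taking moments about L: R_y·4.8 − 20·5.5 = 0 → R_y = 110/4.8 = 22.9167 ≈ 22.92 kN.
ΣF_y = 0: L_y + 22.9167 − 20 = 0 → L_y = -2.917 kN.
ΣF_x = 0: no horizontal applied forces, so L_x = 0.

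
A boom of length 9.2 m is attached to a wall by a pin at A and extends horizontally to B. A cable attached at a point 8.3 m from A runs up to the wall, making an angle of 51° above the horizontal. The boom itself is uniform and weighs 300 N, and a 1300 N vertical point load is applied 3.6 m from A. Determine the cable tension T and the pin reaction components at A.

ΣM about A: T·sin51°·8.3 − 300·4.6 − 1300·3.6 = 0 → T = 6060/(8.3·0.777146) = 939.489 ≈ 939.5 N.
ΣF_x = 0: A_x − T·cos51° = 0 → A_x = 939.489 × 0.62932 = 591.2 N.
ΣF_y = 0: A_y + T·sin51° − 300 − 1300 = 0 → A_y = 1600 − 939.489 × 0.777146 = 869.9 N.

T = 939.5 N, A_x = 591.2 N, A_y = 869.9 N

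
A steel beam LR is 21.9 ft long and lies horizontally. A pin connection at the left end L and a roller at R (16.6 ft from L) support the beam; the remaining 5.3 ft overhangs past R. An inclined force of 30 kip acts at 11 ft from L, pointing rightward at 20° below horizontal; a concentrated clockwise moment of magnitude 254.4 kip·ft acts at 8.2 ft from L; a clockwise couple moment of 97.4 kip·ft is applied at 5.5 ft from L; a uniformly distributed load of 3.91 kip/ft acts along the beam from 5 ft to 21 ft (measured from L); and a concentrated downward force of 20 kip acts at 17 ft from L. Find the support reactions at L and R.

Resultant of the distributed load: 3.91 × 16 = 62.56 kip at 13 ft from L.
ΣM about L: R_y·16.6 − 30·sin20°·11 − 254.4 − 97.4 − (3.91·16)·13 − 20·17 = 0 → R_y = 1617.95/16.6 = 97.4669 ≈ 97.47 kip.
ΣF_y = 0: L_y + 97.4669 − 30·sin20° − 3.91·16 − 20 = 0 → L_y = -4.646 kip.
ΣF_x = 0: L_x + 30·cos20° = 0 → L_x = -28.19 kip.

L_x = -28.19 kip, L_y = -4.646 kip, R_y = 97.47 kip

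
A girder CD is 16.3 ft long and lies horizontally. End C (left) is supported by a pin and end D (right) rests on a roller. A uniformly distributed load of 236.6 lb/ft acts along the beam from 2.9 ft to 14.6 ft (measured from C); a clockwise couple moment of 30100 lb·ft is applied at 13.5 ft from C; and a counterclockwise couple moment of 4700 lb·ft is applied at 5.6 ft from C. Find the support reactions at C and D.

Resultant of the distributed load: 236.6 × 11.7 = 2768.22 lb at 8.75 ft from C.
ΣM about C: D_y·16.3 − (236.6·11.7)·8.75 − 30100 + 4700 = 0 → D_y = 49621.925/16.3 = 3044.29 ≈ 3044 lb.
ΣF_y = 0: C_y + 3044.29 − 236.6·11.7 = 0 → C_y = -276.1 lb.
ΣF_x = 0: no horizontal applied forces, so C_x = 0.

C_x = 0, C_y = -276.1 lb, D_y = 3044 lb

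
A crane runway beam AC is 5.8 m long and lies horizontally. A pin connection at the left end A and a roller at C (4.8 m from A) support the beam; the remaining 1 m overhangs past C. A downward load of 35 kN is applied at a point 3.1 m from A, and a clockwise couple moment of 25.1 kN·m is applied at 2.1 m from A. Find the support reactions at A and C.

A_x = 0, A_y = 7.167 kN, C_y = 27.83 kN

Moments about A: C_y·4.8 − 35·3.1 − 25.1 = 0 → C_y = 133.6/4.8 = 27.8333 ≈ 27.83 kN.
ΣF_y = 0: A_y + 27.8333 − 35 = 0 → A_y = 7.167 kN.
ΣF_x = 0: no horizontal applied forces, so A_x = 0.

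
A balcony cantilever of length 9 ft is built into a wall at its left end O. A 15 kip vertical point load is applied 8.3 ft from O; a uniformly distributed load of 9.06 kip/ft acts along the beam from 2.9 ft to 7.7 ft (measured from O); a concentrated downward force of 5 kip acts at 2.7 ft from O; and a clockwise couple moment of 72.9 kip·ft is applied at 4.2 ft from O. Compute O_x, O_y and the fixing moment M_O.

O_x = 0, O_y = 63.49 kip, M_O = 441.4 kip·ft

Resultant of the distributed load: 9.06 × 4.8 = 43.488 kip at 5.3 ft from O.
ΣF_x = 0: O_x = 0.
ΣF_y = 0: O_y − 15 − 9.06·4.8 − 5 = 0 → O_y = 63.49 kip.
ΣM about O: M_O − 15·8.3 − (9.06·4.8)·5.3 − 5·2.7 − 72.9 = 0 → M_O = 441.4 kip·ft.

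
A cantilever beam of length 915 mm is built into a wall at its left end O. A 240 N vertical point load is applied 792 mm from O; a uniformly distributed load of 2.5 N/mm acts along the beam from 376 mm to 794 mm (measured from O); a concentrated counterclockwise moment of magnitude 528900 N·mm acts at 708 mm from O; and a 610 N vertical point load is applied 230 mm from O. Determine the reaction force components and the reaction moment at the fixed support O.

O_x = 0, O_y = 1895 N, M_O = 412800 N·mm

Resultant of the distributed load: 2.5 × 418 = 1045 N at 585 mm from O.
ΣF_x = 0: O_x = 0.
ΣF_y = 0: O_y − 240 − 2.5·418 − 610 = 0 → O_y = 1895 N.
ΣM about O: M_O − 240·792 − (2.5·418)·585 + 528900 − 610·230 = 0 → M_O = 412800 N·mm.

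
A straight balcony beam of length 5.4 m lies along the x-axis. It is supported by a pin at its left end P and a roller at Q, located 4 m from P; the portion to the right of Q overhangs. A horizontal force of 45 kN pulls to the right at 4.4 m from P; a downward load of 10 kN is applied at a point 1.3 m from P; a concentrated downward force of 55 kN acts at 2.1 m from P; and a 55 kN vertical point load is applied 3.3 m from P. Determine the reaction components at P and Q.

Taking moments about P: Q_y·4 − 10·1.3 − 55·2.1 − 55·3.3 = 0 → Q_y = 310/4 = 77.50 kN.
ΣF_y = 0: P_y + 77.5 − 10 − 55 − 55 = 0 → P_y = 42.50 kN.
ΣF_x = 0: P_x + 45 = 0 → P_x = -45.00 kN.

P_x = -45.00 kN, P_y = 42.50 kN, Q_y = 77.50 kN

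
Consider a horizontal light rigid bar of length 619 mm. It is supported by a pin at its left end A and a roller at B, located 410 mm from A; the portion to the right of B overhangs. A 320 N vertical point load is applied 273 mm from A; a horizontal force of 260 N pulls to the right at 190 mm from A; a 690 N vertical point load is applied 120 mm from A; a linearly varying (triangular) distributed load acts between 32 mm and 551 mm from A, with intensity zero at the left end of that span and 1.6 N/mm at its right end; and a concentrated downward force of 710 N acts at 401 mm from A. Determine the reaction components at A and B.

Resultant of the triangular load: ½ × 1.6 × 519 = 415.2 N, acting at 378 mm from A (one-third of the span from the peak).
Taking moments about A: B_y·410 − 320·273 − 690·120 − (½·1.6·519)·378 − 710·401 = 0 → B_y = 611815.6/410 = 1492.23 ≈ 1492 N.
ΣF_y = 0: A_y + 1492.23 − 320 − 690 − ½·1.6·519 − 710 = 0 → A_y = 643.0 N.
ΣF_x = 0: A_x + 260 = 0 → A_x = -260.0 N.

A_x = -260.0 N, A_y = 643.0 N, B_y = 1492 N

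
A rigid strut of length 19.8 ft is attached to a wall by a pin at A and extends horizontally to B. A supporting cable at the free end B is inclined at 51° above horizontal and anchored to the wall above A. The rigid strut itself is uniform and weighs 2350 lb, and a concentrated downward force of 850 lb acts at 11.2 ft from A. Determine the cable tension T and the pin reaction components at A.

ΣM about A: T·sin51°·19.8 − 2350·9.9 − 850·11.2 = 0 → T = 32785/(19.8·0.777146) = 2130.63 ≈ 2131 lb.
ΣF_x = 0: A_x − T·cos51° = 0 → A_x = 2130.63 × 0.62932 = 1341 lb.
ΣF_y = 0: A_y + T·sin51° − 2350 − 850 = 0 → A_y = 3200 − 2130.63 × 0.777146 = 1544 lb.

T = 2131 lb, A_x = 1341 lb, A_y = 1544 lb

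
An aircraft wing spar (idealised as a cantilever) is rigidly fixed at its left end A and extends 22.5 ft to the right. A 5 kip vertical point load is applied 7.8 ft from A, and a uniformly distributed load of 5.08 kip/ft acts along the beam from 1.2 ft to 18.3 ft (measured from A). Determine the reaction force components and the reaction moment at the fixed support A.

Resultant of the distributed load: 5.08 × 17.1 = 86.868 kip at 9.75 ft from A.
ΣF_x = 0: A_x = 0.
ΣF_y = 0: A_y − 5 − 5.08·17.1 = 0 → A_y = 91.87 kip.
ΣM about A: M_A − 5·7.8 − (5.08·17.1)·9.75 = 0 → M_A = 886.0 kip·ft.

A_x = 0, A_y = 91.87 kip, M_A = 886.0 kip·ft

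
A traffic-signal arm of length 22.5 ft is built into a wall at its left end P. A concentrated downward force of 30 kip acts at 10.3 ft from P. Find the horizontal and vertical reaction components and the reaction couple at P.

ΣF_x = 0: P_x = 0.
ΣF_y = 0: P_y − 30 = 0 → P_y = 30.00 kip.
ΣM about P: M_P − 30·10.3 = 0 → M_P = 309.0 kip·ft.

P_x = 0, P_y = 30.00 kip, M_P = 309.0 kip·ft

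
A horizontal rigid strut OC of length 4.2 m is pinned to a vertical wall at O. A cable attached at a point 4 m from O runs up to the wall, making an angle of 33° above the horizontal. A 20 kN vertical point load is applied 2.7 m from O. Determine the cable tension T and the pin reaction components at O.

T = 24.79 kN, O_x = 20.79 kN, O_y = 6.500 kN

ΣM about O: T·sin33°·4 − 20·2.7 = 0 → T = 54/(4·0.544639) = 24.7871 ≈ 24.79 kN.
ΣF_x = 0: O_x − T·cos33° = 0 → O_x = 24.7871 × 0.838671 = 20.79 kN.
ΣF_y = 0: O_y + T·sin33° − 20 = 0 → O_y = 20 − 24.7871 × 0.544639 = 6.500 kN.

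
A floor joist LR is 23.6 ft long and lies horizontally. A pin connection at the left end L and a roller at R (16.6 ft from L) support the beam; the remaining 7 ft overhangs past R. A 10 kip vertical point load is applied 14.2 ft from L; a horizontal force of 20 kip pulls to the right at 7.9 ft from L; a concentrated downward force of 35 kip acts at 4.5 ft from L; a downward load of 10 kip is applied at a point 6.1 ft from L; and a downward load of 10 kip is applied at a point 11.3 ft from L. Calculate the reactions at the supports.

L_x = -20.00 kip, L_y = 36.48 kip, R_y = 28.52 kip

Moments about L: R_y·16.6 − 10·14.2 − 35·4.5 − 10·6.1 − 10·11.3 = 0 → R_y = 473.5/16.6 = 28.5241 ≈ 28.52 kip.
ΣF_y = 0: L_y + 28.5241 − 10 − 35 − 10 − 10 = 0 → L_y = 36.48 kip.
ΣF_x = 0: L_x + 20 = 0 → L_x = -20.00 kip.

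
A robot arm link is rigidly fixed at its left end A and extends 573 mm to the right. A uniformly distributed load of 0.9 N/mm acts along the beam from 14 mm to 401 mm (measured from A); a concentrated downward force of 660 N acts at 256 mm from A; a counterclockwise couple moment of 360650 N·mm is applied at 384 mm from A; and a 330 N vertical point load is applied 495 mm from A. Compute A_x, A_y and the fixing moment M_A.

Resultant of the distributed load: 0.9 × 387 = 348.3 N at 207.5 mm from A.
ΣF_x = 0: A_x = 0.
ΣF_y = 0: A_y − 0.9·387 − 660 − 330 = 0 → A_y = 1338 N.
ΣM about A: M_A − (0.9·387)·207.5 − 660·256 + 360650 − 330·495 = 0 → M_A = 43930 N·mm.

A_x = 0, A_y = 1338 N, M_A = 43930 N·mm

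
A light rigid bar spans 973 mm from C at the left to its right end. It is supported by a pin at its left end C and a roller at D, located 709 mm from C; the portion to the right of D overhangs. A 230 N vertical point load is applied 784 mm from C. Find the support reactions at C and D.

C_x = 0, C_y = -24.33 N, D_y = 254.3 N

ΣM about C: D_y·709 − 230·784 = 0 → D_y = 180320/709 = 254.33 ≈ 254.3 N.
ΣF_y = 0: C_y + 254.33 − 230 = 0 → C_y = -24.33 N.
ΣF_x = 0: no horizontal applied forces, so C_x = 0.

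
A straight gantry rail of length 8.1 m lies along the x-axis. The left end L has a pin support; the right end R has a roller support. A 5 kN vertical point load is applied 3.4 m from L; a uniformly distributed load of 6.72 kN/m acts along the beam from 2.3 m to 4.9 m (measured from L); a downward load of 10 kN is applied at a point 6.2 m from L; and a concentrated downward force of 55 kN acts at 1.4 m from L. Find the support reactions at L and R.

Resultant of the distributed load: 6.72 × 2.6 = 17.472 kN at 3.6 m from L.
ΣM about L: R_y·8.1 − 5·3.4 − (6.72·2.6)·3.6 − 10·6.2 − 55·1.4 = 0 → R_y = 218.8992/8.1 = 27.0246 ≈ 27.02 kN.
ΣF_y = 0: L_y + 27.0246 − 5 − 6.72·2.6 − 10 − 55 = 0 → L_y = 60.45 kN.
ΣF_x = 0: no horizontal applied forces, so L_x = 0.

L_x = 0, L_y = 60.45 kN, R_y = 27.02 kN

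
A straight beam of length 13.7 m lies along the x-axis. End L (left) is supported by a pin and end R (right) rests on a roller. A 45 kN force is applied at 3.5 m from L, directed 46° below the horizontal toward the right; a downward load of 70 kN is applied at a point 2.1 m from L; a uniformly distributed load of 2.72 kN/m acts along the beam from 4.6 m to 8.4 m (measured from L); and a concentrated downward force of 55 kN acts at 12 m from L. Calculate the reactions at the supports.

Resultant of the distributed load: 2.72 × 3.8 = 10.336 kN at 6.5 m from L.
Taking moments about L: R_y·13.7 − 45·sin46°·3.5 − 70·2.1 − (2.72·3.8)·6.5 − 55·12 = 0 → R_y = 987.48/13.7 = 72.0788 ≈ 72.08 kN.
ΣF_y = 0: L_y + 72.0788 − 45·sin46° − 70 − 2.72·3.8 − 55 = 0 → L_y = 95.63 kN.
ΣF_x = 0: L_x + 45·cos46° = 0 → L_x = -31.26 kN.

L_x = -31.26 kN, L_y = 95.63 kN, R_y = 72.08 kN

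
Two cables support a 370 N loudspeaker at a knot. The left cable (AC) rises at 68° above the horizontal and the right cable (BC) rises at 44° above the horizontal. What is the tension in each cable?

ΣF_x = 0: −T_AC·cos68° + T_BC·cos44° = 0 → T_BC = 0.520764·T_AC.
ΣF_y = 0: T_AC·sin68° + T_BC·sin44° = 370.
Substitute: T_AC·(0.927184 + 0.520764·0.694658) = 370 → T_AC = 287.058 ≈ 287.1 N.
Then T_BC = 0.520764 × 287.058 = 149.5 N.

T_AC = 287.1 N, T_BC = 149.5 N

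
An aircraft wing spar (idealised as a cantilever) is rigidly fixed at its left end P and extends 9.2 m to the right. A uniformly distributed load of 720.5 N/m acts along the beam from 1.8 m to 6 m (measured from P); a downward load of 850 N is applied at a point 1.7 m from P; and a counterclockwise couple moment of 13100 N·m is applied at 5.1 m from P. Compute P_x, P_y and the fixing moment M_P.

Resultant of the distributed load: 720.5 × 4.2 = 3026.1 N at 3.9 m from P.
ΣF_x = 0: P_x = 0.
ΣF_y = 0: P_y − 720.5·4.2 − 850 = 0 → P_y = 3876 N.
ΣM about P: M_P − (720.5·4.2)·3.9 − 850·1.7 + 13100 = 0 → M_P = 146.8 N·m.

P_x = 0, P_y = 3876 N, M_P = 146.8 N·m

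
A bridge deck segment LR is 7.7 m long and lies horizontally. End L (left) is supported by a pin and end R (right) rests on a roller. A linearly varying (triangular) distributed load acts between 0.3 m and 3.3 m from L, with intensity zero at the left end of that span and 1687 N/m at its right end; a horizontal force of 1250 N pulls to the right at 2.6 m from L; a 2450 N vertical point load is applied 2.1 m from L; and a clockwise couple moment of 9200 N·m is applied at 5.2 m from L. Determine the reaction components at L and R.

Resultant of the triangular load: ½ × 1687 × 3 = 2530.5 N, acting at 2.3 m from L (one-third of the span from the peak).
Moments about L: R_y·7.7 − (½·1687·3)·2.3 − 2450·2.1 − 9200 = 0 → R_y = 20165.15/7.7 = 2618.85 ≈ 2619 N.
ΣF_y = 0: L_y + 2618.85 − ½·1687·3 − 2450 = 0 → L_y = 2362 N.
ΣF_x = 0: L_x + 1250 = 0 → L_x = -1250 N.

L_x = -1250 N, L_y = 2362 N, R_y = 2619 N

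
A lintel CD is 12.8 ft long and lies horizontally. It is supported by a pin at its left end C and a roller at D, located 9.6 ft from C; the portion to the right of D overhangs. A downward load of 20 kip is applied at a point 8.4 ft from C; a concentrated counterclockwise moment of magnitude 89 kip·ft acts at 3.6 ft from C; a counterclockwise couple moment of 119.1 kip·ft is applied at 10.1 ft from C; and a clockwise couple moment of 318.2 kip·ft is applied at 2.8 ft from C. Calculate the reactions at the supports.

ΣM about C: D_y·9.6 − 20·8.4 + 89 + 119.1 − 318.2 = 0 → D_y = 278.1/9.6 = 28.9688 ≈ 28.97 kip.
ΣF_y = 0: C_y + 28.9688 − 20 = 0 → C_y = -8.969 kip.
ΣF_x = 0: no horizontal applied forces, so C_x = 0.

C_x = 0, C_y = -8.969 kip, D_y = 28.97 kip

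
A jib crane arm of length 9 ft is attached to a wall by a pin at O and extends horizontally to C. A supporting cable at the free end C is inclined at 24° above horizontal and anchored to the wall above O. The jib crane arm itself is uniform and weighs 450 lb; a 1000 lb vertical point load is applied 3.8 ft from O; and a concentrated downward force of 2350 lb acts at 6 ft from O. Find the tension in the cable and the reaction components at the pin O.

T = 5443 lb, O_x = 4972 lb, O_y = 1586 lb

ΣM about O: T·sin24°·9 − 450·4.5 − 1000·3.8 − 2350·6 = 0 → T = 19925/(9·0.406737) = 5443.05 ≈ 5443 lb.
ΣF_x = 0: O_x − T·cos24° = 0 → O_x = 5443.05 × 0.913545 = 4972 lb.
ΣF_y = 0: O_y + T·sin24° − 450 − 1000 − 2350 = 0 → O_y = 3800 − 5443.05 × 0.406737 = 1586 lb.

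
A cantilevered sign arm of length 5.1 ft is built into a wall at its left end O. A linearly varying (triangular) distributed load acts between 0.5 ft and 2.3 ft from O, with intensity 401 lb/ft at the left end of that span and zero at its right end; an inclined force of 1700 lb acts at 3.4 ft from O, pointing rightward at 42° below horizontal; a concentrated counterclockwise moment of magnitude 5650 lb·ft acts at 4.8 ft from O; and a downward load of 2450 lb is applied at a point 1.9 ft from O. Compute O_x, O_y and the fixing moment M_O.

O_x = -1263 lb, O_y = 3948 lb, M_O = 3270 lb·ft

Resultant of the triangular load: ½ × 401 × 1.8 = 360.9 lb, acting at 1.1 ft from O (one-third of the span from the peak).
ΣF_x = 0: O_x + 1700·cos42° = 0 → O_x = -1263 lb.
ΣF_y = 0: O_y − ½·401·1.8 − 1700·sin42° − 2450 = 0 → O_y = 3948 lb.
ΣM about O: M_O − (½·401·1.8)·1.1 − 1700·sin42°·3.4 + 5650 − 2450·1.9 = 0 → M_O = 3270 lb·ft.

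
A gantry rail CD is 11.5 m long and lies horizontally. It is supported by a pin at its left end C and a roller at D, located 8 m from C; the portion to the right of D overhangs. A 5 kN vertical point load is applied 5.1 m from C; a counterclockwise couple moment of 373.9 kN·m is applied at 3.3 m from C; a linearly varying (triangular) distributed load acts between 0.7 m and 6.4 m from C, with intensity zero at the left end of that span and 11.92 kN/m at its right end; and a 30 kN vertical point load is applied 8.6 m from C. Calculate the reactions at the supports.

C_x = 0, C_y = 61.16 kN, D_y = 7.809 kN

Resultant of the triangular load: ½ × 11.92 × 5.7 = 33.972 kN, acting at 4.5 m from C (one-third of the span from the peak).
ΣM about C: D_y·8 − 5·5.1 + 373.9 − (½·11.92·5.7)·4.5 − 30·8.6 = 0 → D_y = 62.474/8 = 7.80925 ≈ 7.809 kN.
ΣF_y = 0: C_y + 7.80925 − 5 − ½·11.92·5.7 − 30 = 0 → C_y = 61.16 kN.
ΣF_x = 0: no horizontal applied forces, so C_x = 0.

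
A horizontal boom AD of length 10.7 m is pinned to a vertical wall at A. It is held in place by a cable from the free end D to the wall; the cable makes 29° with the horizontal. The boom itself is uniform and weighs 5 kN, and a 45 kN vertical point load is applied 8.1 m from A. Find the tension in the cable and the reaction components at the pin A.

T = 75.42 kN, A_x = 65.97 kN, A_y = 13.43 kN

ΣM about A: T·sin29°·10.7 − 5·5.35 − 45·8.1 = 0 → T = 391.25/(10.7·0.48481) = 75.4222 ≈ 75.42 kN.
ΣF_x = 0: A_x − T·cos29° = 0 → A_x = 75.4222 × 0.87462 = 65.97 kN.
ΣF_y = 0: A_y + T·sin29° − 5 − 45 = 0 → A_y = 50 − 75.4222 × 0.48481 = 13.43 kN.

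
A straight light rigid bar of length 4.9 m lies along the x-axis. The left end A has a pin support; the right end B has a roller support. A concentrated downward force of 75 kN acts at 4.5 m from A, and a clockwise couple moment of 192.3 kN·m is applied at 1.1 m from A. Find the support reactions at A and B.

A_x = 0, A_y = -33.12 kN, B_y = 108.1 kN

Moments about A: B_y·4.9 − 75·4.5 − 192.3 = 0 → B_y = 529.8/4.9 = 108.122 ≈ 108.1 kN.
ΣF_y = 0: A_y + 108.122 − 75 = 0 → A_y = -33.12 kN.
ΣF_x = 0: no horizontal applied forces, so A_x = 0.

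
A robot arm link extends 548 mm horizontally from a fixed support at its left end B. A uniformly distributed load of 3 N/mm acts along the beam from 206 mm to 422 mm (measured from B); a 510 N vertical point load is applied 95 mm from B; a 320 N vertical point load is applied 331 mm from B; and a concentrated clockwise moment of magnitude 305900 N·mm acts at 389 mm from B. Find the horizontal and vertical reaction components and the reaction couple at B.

Resultant of the distributed load: 3 × 216 = 648 N at 314 mm from B.
ΣF_x = 0: B_x = 0.
ΣF_y = 0: B_y − 3·216 − 510 − 320 = 0 → B_y = 1478 N.
ΣM about B: M_B − (3·216)·314 − 510·95 − 320·331 − 305900 = 0 → M_B = 663700 N·mm.

B_x = 0, B_y = 1478 N, M_B = 663700 N·mm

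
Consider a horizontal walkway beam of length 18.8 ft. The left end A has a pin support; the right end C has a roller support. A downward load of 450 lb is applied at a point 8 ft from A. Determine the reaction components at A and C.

Moments about A: C_y·18.8 − 450·8 = 0 → C_y = 3600/18.8 = 191.489 ≈ 191.5 lb.
ΣF_y = 0: A_y + 191.489 − 450 = 0 → A_y = 258.5 lb.
ΣF_x = 0: no horizontal applied forces, so A_x = 0.

A_x = 0, A_y = 258.5 lb, C_y = 191.5 lb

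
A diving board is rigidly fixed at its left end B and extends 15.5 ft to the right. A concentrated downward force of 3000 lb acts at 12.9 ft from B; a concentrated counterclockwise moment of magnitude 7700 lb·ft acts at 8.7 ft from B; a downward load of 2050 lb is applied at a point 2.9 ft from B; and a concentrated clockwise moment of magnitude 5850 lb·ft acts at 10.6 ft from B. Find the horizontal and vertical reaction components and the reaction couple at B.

ΣF_x = 0: B_x = 0.
ΣF_y = 0: B_y − 3000 − 2050 = 0 → B_y = 5050 lb.
ΣM about B: M_B − 3000·12.9 + 7700 − 2050·2.9 − 5850 = 0 → M_B = 42800 lb·ft.

B_x = 0, B_y = 5050 lb, M_B = 42800 lb·ft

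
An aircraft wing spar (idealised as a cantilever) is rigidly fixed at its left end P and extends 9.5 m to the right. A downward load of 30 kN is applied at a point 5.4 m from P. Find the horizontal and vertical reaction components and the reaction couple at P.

ΣF_x = 0: P_x = 0.
ΣF_y = 0: P_y − 30 = 0 → P_y = 30.00 kN.
ΣM about P: M_P − 30·5.4 = 0 → M_P = 162.0 kN·m.

P_x = 0, P_y = 30.00 kN, M_P = 162.0 kN·m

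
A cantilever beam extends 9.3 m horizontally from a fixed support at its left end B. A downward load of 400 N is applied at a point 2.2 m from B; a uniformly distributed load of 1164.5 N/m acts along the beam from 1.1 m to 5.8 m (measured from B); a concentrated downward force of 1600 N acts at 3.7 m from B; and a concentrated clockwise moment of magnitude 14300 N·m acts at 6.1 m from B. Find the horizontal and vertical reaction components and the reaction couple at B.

B_x = 0, B_y = 7473 N, M_B = 39980 N·m

Resultant of the distributed load: 1164.5 × 4.7 = 5473.15 N at 3.45 m from B.
ΣF_x = 0: B_x = 0.
ΣF_y = 0: B_y − 400 − 1164.5·4.7 − 1600 = 0 → B_y = 7473 N.
ΣM about B: M_B − 400·2.2 − (1164.5·4.7)·3.45 − 1600·3.7 − 14300 = 0 → M_B = 39980 N·m.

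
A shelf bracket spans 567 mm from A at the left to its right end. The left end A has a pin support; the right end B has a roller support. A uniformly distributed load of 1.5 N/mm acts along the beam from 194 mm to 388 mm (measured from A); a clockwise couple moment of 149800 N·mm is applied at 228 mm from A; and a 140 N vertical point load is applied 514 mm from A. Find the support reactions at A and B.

A_x = 0, A_y = -109.5 N, B_y = 540.5 N

Resultant of the distributed load: 1.5 × 194 = 291 N at 291 mm from A.
Moments about A: B_y·567 − (1.5·194)·291 − 149800 − 140·514 = 0 → B_y = 306441/567 = 540.46 ≈ 540.5 N.
ΣF_y = 0: A_y + 540.46 − 1.5·194 − 140 = 0 → A_y = -109.5 N.
ΣF_x = 0: no horizontal applied forces, so A_x = 0.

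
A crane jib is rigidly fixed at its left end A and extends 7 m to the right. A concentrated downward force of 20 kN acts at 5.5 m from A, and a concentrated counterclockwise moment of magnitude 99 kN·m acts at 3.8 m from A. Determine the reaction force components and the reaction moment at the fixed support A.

ΣF_x = 0: A_x = 0.
ΣF_y = 0: A_y − 20 = 0 → A_y = 20.00 kN.
ΣM about A: M_A − 20·5.5 + 99 = 0 → M_A = 11.00 kN·m.

A_x = 0, A_y = 20.00 kN, M_A = 11.00 kN·m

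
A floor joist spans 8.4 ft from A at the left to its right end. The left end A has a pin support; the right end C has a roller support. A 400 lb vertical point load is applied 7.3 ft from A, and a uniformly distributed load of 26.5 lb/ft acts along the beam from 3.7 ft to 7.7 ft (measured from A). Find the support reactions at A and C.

A_x = 0, A_y = 86.45 lb, C_y = 419.5 lb

Resultant of the distributed load: 26.5 × 4 = 106 lb at 5.7 ft from A.
Taking moments about A: C_y·8.4 − 400·7.3 − (26.5·4)·5.7 = 0 → C_y = 3524.2/8.4 = 419.548 ≈ 419.5 lb.
ΣF_y = 0: A_y + 419.548 − 400 − 26.5·4 = 0 → A_y = 86.45 lb.
ΣF_x = 0: no horizontal applied forces, so A_x = 0.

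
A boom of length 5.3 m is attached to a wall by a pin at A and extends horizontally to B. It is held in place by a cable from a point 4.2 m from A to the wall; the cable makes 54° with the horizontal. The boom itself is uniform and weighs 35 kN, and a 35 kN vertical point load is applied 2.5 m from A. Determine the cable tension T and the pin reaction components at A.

T = 53.05 kN, A_x = 31.18 kN, A_y = 27.08 kN

ΣM about A: T·sin54°·4.2 − 35·2.65 − 35·2.5 = 0 → T = 180.25/(4.2·0.809017) = 53.0479 ≈ 53.05 kN.
ΣF_x = 0: A_x − T·cos54° = 0 → A_x = 53.0479 × 0.587785 = 31.18 kN.
ΣF_y = 0: A_y + T·sin54° − 35 − 35 = 0 → A_y = 70 − 53.0479 × 0.809017 = 27.08 kN.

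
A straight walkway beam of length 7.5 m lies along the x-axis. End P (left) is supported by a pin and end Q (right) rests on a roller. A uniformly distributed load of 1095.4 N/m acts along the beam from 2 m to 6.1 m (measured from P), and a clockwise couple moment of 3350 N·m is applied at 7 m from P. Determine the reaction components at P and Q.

Resultant of the distributed load: 1095.4 × 4.1 = 4491.14 N at 4.05 m from P.
ΣM about P: Q_y·7.5 − (1095.4·4.1)·4.05 − 3350 = 0 → Q_y = 21539.117/7.5 = 2871.88 ≈ 2872 N.
ΣF_y = 0: P_y + 2871.88 − 1095.4·4.1 = 0 → P_y = 1619 N.
ΣF_x = 0: no horizontal applied forces, so P_x = 0.

P_x = 0, P_y = 1619 N, Q_y = 2872 N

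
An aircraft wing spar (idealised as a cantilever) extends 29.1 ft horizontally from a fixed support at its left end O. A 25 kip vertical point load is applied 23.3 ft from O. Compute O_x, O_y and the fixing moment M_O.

O_x = 0, O_y = 25.00 kip, M_O = 582.5 kip·ft

ΣF_x = 0: O_x = 0.
ΣF_y = 0: O_y − 25 = 0 → O_y = 25.00 kip.
ΣM about O: M_O − 25·23.3 = 0 → M_O = 582.5 kip·ft.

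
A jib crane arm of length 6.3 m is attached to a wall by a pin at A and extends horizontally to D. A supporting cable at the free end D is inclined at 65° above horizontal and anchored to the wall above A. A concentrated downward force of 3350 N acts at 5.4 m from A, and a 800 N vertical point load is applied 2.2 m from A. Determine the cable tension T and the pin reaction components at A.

T = 3477 N, A_x = 1469 N, A_y = 999.2 N

ΣM about A: T·sin65°·6.3 − 3350·5.4 − 800·2.2 = 0 → T = 19850/(6.3·0.906308) = 3476.52 ≈ 3477 N.
ΣF_x = 0: A_x − T·cos65° = 0 → A_x = 3476.52 × 0.422618 = 1469 N.
ΣF_y = 0: A_y + T·sin65° − 3350 − 800 = 0 → A_y = 4150 − 3476.52 × 0.906308 = 999.2 N.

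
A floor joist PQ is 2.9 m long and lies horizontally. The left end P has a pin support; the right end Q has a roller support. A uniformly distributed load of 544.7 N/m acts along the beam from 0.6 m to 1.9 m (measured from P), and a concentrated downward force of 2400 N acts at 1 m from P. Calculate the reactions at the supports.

Resultant of the distributed load: 544.7 × 1.3 = 708.11 N at 1.25 m from P.
Moments about P: Q_y·2.9 − (544.7·1.3)·1.25 − 2400·1 = 0 → Q_y = 3285.1375/2.9 = 1132.81 ≈ 1133 N.
ΣF_y = 0: P_y + 1132.81 − 544.7·1.3 − 2400 = 0 → P_y = 1975 N.
ΣF_x = 0: no horizontal applied forces, so P_x = 0.

P_x = 0, P_y = 1975 N, Q_y = 1133 N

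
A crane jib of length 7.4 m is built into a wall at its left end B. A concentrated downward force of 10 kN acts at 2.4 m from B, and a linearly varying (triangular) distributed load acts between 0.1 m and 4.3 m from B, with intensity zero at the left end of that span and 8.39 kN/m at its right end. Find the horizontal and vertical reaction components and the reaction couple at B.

Resultant of the triangular load: ½ × 8.39 × 4.2 = 17.619 kN, acting at 2.9 m from B (one-third of the span from the peak).
ΣF_x = 0: B_x = 0.
ΣF_y = 0: B_y − 10 − ½·8.39·4.2 = 0 → B_y = 27.62 kN.
ΣM about B: M_B − 10·2.4 − (½·8.39·4.2)·2.9 = 0 → M_B = 75.10 kN·m.

B_x = 0, B_y = 27.62 kN, M_B = 75.10 kN·m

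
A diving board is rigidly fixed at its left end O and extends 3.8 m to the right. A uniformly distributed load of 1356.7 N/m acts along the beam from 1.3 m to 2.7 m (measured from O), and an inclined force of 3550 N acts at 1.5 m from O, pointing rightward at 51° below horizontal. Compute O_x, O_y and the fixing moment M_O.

O_x = -2234 N, O_y = 4658 N, M_O = 7937 N·m

Resultant of the distributed load: 1356.7 × 1.4 = 1899.38 N at 2 m from O.
ΣF_x = 0: O_x + 3550·cos51° = 0 → O_x = -2234 N.
ΣF_y = 0: O_y − 1356.7·1.4 − 3550·sin51° = 0 → O_y = 4658 N.
ΣM about O: M_O − (1356.7·1.4)·2 − 3550·sin51°·1.5 = 0 → M_O = 7937 N·m.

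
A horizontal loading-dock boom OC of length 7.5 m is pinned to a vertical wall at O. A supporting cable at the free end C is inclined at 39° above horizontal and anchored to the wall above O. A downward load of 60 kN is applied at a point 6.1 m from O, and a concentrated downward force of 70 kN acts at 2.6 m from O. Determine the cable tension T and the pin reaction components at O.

T = 116.1 kN, O_x = 90.23 kN, O_y = 56.93 kN

ΣM about O: T·sin39°·7.5 − 60·6.1 − 70·2.6 = 0 → T = 548/(7.5·0.62932) = 116.104 ≈ 116.1 kN.
ΣF_x = 0: O_x − T·cos39° = 0 → O_x = 116.104 × 0.777146 = 90.23 kN.
ΣF_y = 0: O_y + T·sin39° − 60 − 70 = 0 → O_y = 130 − 116.104 × 0.62932 = 56.93 kN.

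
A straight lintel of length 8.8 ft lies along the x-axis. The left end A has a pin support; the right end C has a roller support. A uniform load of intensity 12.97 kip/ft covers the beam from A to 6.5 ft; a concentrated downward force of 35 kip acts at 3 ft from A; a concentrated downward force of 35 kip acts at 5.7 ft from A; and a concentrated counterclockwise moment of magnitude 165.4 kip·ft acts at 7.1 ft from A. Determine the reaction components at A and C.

A_x = 0, A_y = 107.4 kip, C_y = 46.94 kip

Resultant of the distributed load: 12.97 × 6.5 = 84.305 kip at 3.25 ft from A.
Moments about A: C_y·8.8 − (12.97·6.5)·3.25 − 35·3 − 35·5.7 + 165.4 = 0 → C_y = 413.09125/8.8 = 46.9422 ≈ 46.94 kip.
ΣF_y = 0: A_y + 46.9422 − 12.97·6.5 − 35 − 35 = 0 → A_y = 107.4 kip.
ΣF_x = 0: no horizontal applied forces, so A_x = 0.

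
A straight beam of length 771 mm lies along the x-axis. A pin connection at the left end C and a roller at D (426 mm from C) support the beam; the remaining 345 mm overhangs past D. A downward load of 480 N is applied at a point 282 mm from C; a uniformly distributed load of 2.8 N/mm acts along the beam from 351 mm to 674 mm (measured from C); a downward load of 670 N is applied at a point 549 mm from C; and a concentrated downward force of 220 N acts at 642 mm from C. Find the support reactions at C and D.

Resultant of the distributed load: 2.8 × 323 = 904.4 N at 512.5 mm from C.
Taking moments about C: D_y·426 − 480·282 − (2.8·323)·512.5 − 670·549 − 220·642 = 0 → D_y = 1107935/426 = 2600.79 ≈ 2601 N.
ΣF_y = 0: C_y + 2600.79 − 480 − 2.8·323 − 670 − 220 = 0 → C_y = -326.4 N.
ΣF_x = 0: no horizontal applied forces, so C_x = 0.

C_x = 0, C_y = -326.4 N, D_y = 2601 N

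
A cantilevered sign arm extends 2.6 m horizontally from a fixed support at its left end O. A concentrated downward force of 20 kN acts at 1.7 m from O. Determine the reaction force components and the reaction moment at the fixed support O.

O_x = 0, O_y = 20.00 kN, M_O = 34.00 kN·m

ΣF_x = 0: O_x = 0.
ΣF_y = 0: O_y − 20 = 0 → O_y = 20.00 kN.
ΣM about O: M_O − 20·1.7 = 0 → M_O = 34.00 kN·m.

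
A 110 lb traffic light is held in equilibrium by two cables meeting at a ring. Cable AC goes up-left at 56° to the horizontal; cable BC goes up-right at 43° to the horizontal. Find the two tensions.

ΣF_x = 0: −T_AC·cos56° + T_BC·cos43° = 0 → T_BC = 0.7646·T_AC.
ΣF_y = 0: T_AC·sin56° + T_BC·sin43° = 110.
Substitute: T_AC·(0.829038 + 0.7646·0.681998) = 110 → T_AC = 81.4517 ≈ 81.45 lb.
Then T_BC = 0.7646 × 81.4517 = 62.28 lb.

T_AC = 81.45 lb, T_BC = 62.28 lb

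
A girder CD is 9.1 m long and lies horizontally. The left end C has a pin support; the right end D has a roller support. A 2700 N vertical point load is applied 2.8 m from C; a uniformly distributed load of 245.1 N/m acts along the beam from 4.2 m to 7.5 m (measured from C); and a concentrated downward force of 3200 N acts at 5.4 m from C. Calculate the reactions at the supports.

C_x = 0, C_y = 3459 N, D_y = 3250 N

Resultant of the distributed load: 245.1 × 3.3 = 808.83 N at 5.85 m from C.
Moments about C: D_y·9.1 − 2700·2.8 − (245.1·3.3)·5.85 − 3200·5.4 = 0 → D_y = 29571.6555/9.1 = 3249.63 ≈ 3250 N.
ΣF_y = 0: C_y + 3249.63 − 2700 − 245.1·3.3 − 3200 = 0 → C_y = 3459 N.
ΣF_x = 0: no horizontal applied forces, so C_x = 0.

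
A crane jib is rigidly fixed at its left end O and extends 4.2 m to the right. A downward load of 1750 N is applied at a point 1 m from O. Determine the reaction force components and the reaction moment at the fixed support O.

O_x = 0, O_y = 1750 N, M_O = 1750 N·m

ΣF_x = 0: O_x = 0.
ΣF_y = 0: O_y − 1750 = 0 → O_y = 1750 N.
ΣM about O: M_O − 1750·1 = 0 → M_O = 1750 N·m.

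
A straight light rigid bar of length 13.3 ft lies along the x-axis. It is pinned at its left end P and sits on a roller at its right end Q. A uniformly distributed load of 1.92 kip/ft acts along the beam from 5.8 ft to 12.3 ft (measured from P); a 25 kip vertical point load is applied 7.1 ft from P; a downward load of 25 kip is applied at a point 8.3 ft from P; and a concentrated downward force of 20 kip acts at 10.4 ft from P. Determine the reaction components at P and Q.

P_x = 0, P_y = 29.40 kip, Q_y = 53.08 kip

Resultant of the distributed load: 1.92 × 6.5 = 12.48 kip at 9.05 ft from P.
Moments about P: Q_y·13.3 − (1.92·6.5)·9.05 − 25·7.1 − 25·8.3 − 20·10.4 = 0 → Q_y = 705.944/13.3 = 53.0785 ≈ 53.08 kip.
ΣF_y = 0: P_y + 53.0785 − 1.92·6.5 − 25 − 25 − 20 = 0 → P_y = 29.40 kip.
ΣF_x = 0: no horizontal applied forces, so P_x = 0.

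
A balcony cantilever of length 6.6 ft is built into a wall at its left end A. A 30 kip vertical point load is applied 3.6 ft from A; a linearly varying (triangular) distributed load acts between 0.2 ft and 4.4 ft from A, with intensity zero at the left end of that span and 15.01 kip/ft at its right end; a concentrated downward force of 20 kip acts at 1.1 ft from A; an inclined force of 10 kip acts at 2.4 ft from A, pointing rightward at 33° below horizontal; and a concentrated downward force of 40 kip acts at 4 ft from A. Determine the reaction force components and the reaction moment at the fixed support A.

A_x = -8.387 kip, A_y = 127.0 kip, M_A = 397.6 kip·ft

Resultant of the triangular load: ½ × 15.01 × 4.2 = 31.521 kip, acting at 3 ft from A (one-third of the span from the peak).
ΣF_x = 0: A_x + 10·cos33° = 0 → A_x = -8.387 kip.
ΣF_y = 0: A_y − 30 − ½·15.01·4.2 − 20 − 10·sin33° − 40 = 0 → A_y = 127.0 kip.
ΣM about A: M_A − 30·3.6 − (½·15.01·4.2)·3 − 20·1.1 − 10·sin33°·2.4 − 40·4 = 0 → M_A = 397.6 kip·ft.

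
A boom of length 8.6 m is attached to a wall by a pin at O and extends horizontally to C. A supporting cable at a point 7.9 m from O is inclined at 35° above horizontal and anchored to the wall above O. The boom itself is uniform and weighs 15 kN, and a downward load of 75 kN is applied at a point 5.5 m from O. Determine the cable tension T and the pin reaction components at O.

T = 105.3 kN, O_x = 86.23 kN, O_y = 29.62 kN

ΣM about O: T·sin35°·7.9 − 15·4.3 − 75·5.5 = 0 → T = 477/(7.9·0.573576) = 105.269 ≈ 105.3 kN.
ΣF_x = 0: O_x − T·cos35° = 0 → O_x = 105.269 × 0.819152 = 86.23 kN.
ΣF_y = 0: O_y + T·sin35° − 15 − 75 = 0 → O_y = 90 − 105.269 × 0.573576 = 29.62 kN.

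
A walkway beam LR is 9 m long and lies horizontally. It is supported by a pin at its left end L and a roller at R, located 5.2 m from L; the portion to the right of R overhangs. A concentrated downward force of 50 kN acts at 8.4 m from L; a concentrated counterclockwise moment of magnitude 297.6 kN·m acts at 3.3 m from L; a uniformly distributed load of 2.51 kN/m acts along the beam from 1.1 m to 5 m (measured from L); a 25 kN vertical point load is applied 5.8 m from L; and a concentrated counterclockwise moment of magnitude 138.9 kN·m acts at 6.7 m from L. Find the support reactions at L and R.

Resultant of the distributed load: 2.51 × 3.9 = 9.789 kN at 3.05 m from L.
Taking moments about L: R_y·5.2 − 50·8.4 + 297.6 − (2.51·3.9)·3.05 − 25·5.8 + 138.9 = 0 → R_y = 158.35645/5.2 = 30.4532 ≈ 30.45 kN.
ΣF_y = 0: L_y + 30.4532 − 50 − 2.51·3.9 − 25 = 0 → L_y = 54.34 kN.
ΣF_x = 0: no horizontal applied forces, so L_x = 0.

L_x = 0, L_y = 54.34 kN, R_y = 30.45 kN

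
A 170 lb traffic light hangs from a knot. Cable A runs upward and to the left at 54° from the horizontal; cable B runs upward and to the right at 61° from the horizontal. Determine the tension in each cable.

ΣF_x = 0: −T_A·cos54° + T_B·cos61° = 0 → T_B = 1.2124·T_A.
ΣF_y = 0: T_A·sin54° + T_B·sin61° = 170.
Substitute: T_A·(0.809017 + 1.2124·0.87462) = 170 → T_A = 90.938 ≈ 90.94 lb.
Then T_B = 1.2124 × 90.938 = 110.3 lb.

T_A = 90.94 lb, T_B = 110.3 lb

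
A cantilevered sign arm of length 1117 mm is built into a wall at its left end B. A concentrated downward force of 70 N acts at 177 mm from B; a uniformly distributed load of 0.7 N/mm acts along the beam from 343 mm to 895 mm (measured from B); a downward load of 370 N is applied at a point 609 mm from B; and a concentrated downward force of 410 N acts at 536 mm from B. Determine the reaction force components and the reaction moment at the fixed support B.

Resultant of the distributed load: 0.7 × 552 = 386.4 N at 619 mm from B.
ΣF_x = 0: B_x = 0.
ΣF_y = 0: B_y − 70 − 0.7·552 − 370 − 410 = 0 → B_y = 1236 N.
ΣM about B: M_B − 70·177 − (0.7·552)·619 − 370·609 − 410·536 = 0 → M_B = 696700 N·mm.

B_x = 0, B_y = 1236 N, M_B = 696700 N·mm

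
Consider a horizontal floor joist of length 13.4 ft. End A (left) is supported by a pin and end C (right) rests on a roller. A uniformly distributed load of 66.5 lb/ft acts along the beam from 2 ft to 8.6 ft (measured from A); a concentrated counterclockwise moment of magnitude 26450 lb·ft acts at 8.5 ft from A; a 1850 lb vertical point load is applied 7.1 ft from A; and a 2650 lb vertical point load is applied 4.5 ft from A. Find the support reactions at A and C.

A_x = 0, A_y = 4869 lb, C_y = 69.86 lb

Resultant of the distributed load: 66.5 × 6.6 = 438.9 lb at 5.3 ft from A.
ΣM about A: C_y·13.4 − (66.5·6.6)·5.3 + 26450 − 1850·7.1 − 2650·4.5 = 0 → C_y = 936.17/13.4 = 69.8634 ≈ 69.86 lb.
ΣF_y = 0: A_y + 69.8634 − 66.5·6.6 − 1850 − 2650 = 0 → A_y = 4869 lb.
ΣF_x = 0: no horizontal applied forces, so A_x = 0.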